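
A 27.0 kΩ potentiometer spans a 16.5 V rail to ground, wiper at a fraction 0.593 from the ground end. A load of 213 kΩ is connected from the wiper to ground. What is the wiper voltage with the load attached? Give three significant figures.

The wiper splits the pot into (1−α)R = 10.99 kΩ above and αR = 16.01 kΩ below.
Lower section ‖ load = 14.89 kΩ.
V_wiper = 16.5 × 14.89/(10.99 + 14.89) = 9.49 V.

V ≈ 9.49 V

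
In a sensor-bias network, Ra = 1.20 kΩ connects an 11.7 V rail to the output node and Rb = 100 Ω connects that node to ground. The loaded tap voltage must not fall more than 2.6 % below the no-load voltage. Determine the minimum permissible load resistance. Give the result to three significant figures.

Output resistance R_th = Ra‖Rb = (1200 × 100)/1300 = 92.31 Ω.
The fractional drop is R_th/(R_th + R_L); requiring this ≤ 0.0260 gives R_L ≥ R_th(1/0.0260 − 1) = 92.31 × 37.46 = 3.46 kΩ.

R_L(min) ≈ 3.46 kΩ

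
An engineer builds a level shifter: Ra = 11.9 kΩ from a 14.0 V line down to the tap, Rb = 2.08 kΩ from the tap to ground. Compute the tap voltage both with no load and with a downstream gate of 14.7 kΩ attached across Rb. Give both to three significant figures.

Unloaded: 2.08 V; loaded: 1.86 V

Open-circuit: V = 14.0 × 2.08/(11.9 + 2.08) = 2.08 V.
With the load, Rb becomes Rb‖R_L = 1.822 kΩ, so V = 14.0 × 1.822/13.72 = 1.86 V.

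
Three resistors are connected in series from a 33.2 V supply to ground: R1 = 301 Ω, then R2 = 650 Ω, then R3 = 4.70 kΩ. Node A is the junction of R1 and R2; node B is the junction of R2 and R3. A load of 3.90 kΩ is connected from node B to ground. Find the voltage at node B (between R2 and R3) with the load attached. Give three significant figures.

V ≈ 23.0 V

At node B, R3 is in parallel with the load: R3‖R_L = 2131 Ω.
Below node A the resistance is R2 + (R3‖R_L) = 2781 Ω, so V_A = 33.2 × 2781/3082 = 29.96 V.
Then V_B = V_A × (R3‖R_L)/(R2 + R3‖R_L) = 29.96 × 2131/2781 = 23.0 V.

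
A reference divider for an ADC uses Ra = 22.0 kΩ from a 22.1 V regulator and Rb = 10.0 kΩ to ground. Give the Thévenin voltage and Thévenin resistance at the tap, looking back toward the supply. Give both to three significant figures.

V_th is the open-circuit tap voltage: 22.1 × 10.0/(22.0 + 10.0) = 6.91 V.
With the supply zeroed, Ra and Rb appear in parallel from the tap: R_th = Ra‖Rb = (22.0 × 10.0)/32.00 = 6.88 kΩ.

V_th = 6.91 V, R_th = 6.88 kΩ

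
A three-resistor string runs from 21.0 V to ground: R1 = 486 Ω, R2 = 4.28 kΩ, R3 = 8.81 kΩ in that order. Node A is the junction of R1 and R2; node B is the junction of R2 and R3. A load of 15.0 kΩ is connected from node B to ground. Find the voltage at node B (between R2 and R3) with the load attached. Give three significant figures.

V ≈ 11.3 V

At node B, R3 is in parallel with the load: R3‖R_L = 5550 Ω.
Below node A the resistance is R2 + (R3‖R_L) = 9830 Ω, so V_A = 21.0 × 9830/10320 = 20.01 V.
Then V_B = V_A × (R3‖R_L)/(R2 + R3‖R_L) = 20.01 × 5550/9830 = 11.3 V.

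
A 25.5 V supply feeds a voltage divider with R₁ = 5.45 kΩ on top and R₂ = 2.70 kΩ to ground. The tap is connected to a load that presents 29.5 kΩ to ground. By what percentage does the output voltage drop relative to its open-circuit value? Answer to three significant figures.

5.77 %

The divider's output (Thévenin) resistance is R₁‖R₂ = 1.806 kΩ.
Fractional drop under load = R_th/(R_th + R_L) = 1.806 / (1.806 + 29.5) = 0.05767.
So the output falls by 5.77 %.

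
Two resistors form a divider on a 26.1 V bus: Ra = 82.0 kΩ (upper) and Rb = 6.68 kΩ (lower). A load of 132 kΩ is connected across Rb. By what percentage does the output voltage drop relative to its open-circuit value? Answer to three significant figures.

4.47 %

The divider's output (Thévenin) resistance is Ra‖Rb = 6.177 kΩ.
Fractional drop under load = R_th/(R_th + R_L) = 6.177 / (6.177 + 132) = 0.04470.
So the output falls by 4.47 %.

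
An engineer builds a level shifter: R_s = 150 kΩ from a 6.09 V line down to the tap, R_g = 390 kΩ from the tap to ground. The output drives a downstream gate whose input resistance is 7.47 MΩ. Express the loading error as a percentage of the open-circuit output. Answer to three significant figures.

The divider's output (Thévenin) resistance is R_s‖R_g = 108.3 kΩ.
Fractional drop under load = R_th/(R_th + R_L) = 108.3 / (108.3 + 7470) = 0.01430.
So the output falls by 1.43 %.

1.43 %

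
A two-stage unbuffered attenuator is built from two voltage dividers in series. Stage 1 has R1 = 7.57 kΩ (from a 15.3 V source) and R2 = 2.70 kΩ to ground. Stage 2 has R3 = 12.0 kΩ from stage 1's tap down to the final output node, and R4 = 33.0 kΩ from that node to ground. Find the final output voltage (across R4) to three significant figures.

V_out ≈ 2.82 V

Stage 2 presents R3+R4 = 45.00 kΩ as a load on stage 1's tap.
Stage 1's lower leg becomes R2‖(R3+R4) = 2.547 kΩ, so V_mid = 15.3 × 2.547/10.12 = 3.852 V.
Stage 2 is itself unloaded: V_out = V_mid × R4/(R3+R4) = 3.852 × 33.0/45.00 = 2.82 V.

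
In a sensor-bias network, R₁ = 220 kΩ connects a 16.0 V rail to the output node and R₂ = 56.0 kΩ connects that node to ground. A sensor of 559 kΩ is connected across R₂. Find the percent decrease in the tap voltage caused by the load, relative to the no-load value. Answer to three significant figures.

7.39 %

The divider's output (Thévenin) resistance is R₁‖R₂ = 44.64 kΩ.
Fractional drop under load = R_th/(R_th + R_L) = 44.64 / (44.64 + 559) = 0.07395.
So the output falls by 7.39 %.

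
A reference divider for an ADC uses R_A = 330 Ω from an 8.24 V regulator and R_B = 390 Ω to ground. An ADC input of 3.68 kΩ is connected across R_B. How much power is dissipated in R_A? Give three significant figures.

P ≈ 48.1 mW

Total resistance from the source is R_A + (R_B‖R_L) = 682.6 Ω, so I = 8.24/682.6 Ω = 12.07 mA.
P = I²·R_A = (12.07 mA)² × 330 Ω = 48.1 mW.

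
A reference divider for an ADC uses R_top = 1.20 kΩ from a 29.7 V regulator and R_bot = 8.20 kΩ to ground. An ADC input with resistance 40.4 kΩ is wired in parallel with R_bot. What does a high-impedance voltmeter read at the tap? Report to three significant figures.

V_out ≈ 25.3 V

The load sits in parallel with R_bot: R_bot‖R_L = (8.20 × 40.4) / (8.20 + 40.4) = 6.816 kΩ.
V_out = 29.7 × 6.816 / (1.20 + 6.816) = 29.7 × 6.816/8.016 = 25.3 V.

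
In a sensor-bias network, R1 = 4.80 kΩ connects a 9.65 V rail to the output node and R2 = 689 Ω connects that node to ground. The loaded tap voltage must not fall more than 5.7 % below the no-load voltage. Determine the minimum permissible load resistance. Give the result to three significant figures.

Output resistance R_th = R1‖R2 = (4800 × 689)/5489 = 602.5 Ω.
The fractional drop is R_th/(R_th + R_L); requiring this ≤ 0.0570 gives R_L ≥ R_th(1/0.0570 − 1) = 602.5 × 16.54 = 9.97 kΩ.

R_L(min) ≈ 9.97 kΩ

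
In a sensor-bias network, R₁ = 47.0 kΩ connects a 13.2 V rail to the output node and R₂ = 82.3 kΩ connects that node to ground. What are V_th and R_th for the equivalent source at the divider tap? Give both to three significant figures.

V_th is the open-circuit tap voltage: 13.2 × 82.3/(47.0 + 82.3) = 8.40 V.
With the supply zeroed, R₁ and R₂ appear in parallel from the tap: R_th = R₁‖R₂ = (47.0 × 82.3)/129.3 = 29.9 kΩ.

V_th = 8.40 V, R_th = 29.9 kΩ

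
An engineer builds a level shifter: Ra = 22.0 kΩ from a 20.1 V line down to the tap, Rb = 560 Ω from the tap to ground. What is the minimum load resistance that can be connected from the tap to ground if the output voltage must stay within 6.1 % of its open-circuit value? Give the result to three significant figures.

R_L(min) ≈ 8.41 kΩ

Output resistance R_th = Ra‖Rb = (22000 × 560)/22560 = 546.1 Ω.
The fractional drop is R_th/(R_th + R_L); requiring this ≤ 0.0610 gives R_L ≥ R_th(1/0.0610 − 1) = 546.1 × 15.39 = 8.41 kΩ.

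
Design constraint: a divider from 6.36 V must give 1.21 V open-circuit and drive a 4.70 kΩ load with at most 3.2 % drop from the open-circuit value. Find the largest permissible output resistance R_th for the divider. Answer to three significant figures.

Loading drop = R_th/(R_th + R_L) ≤ 0.0320, so R_th ≤ R_L · ε/(1−ε) = 4.70 kΩ × 0.0320/0.9680 = 155 Ω.

R_th ≤ 155 Ω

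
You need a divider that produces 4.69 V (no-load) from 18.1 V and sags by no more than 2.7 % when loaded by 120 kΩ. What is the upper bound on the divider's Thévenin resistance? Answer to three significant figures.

R_th ≤ 3.33 kΩ

Loading drop = R_th/(R_th + R_L) ≤ 0.0270, so R_th ≤ R_L · ε/(1−ε) = 120 kΩ × 0.0270/0.9730 = 3.33 kΩ.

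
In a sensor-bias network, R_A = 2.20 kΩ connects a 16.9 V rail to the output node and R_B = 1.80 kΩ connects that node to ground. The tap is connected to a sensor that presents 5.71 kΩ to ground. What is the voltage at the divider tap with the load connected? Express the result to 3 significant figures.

V_out ≈ 6.48 V

The load sits in parallel with R_B: R_B‖R_L = (1.80 × 5.71) / (1.80 + 5.71) = 1.369 kΩ.
V_out = 16.9 × 1.369 / (2.20 + 1.369) = 16.9 × 1.369/3.569 = 6.48 V.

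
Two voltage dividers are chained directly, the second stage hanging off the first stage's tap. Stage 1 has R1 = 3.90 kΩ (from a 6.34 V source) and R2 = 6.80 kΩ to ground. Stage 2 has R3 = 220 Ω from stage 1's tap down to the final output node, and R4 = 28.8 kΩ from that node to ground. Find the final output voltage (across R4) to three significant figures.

V_out ≈ 3.68 V

Stage 2 presents R3+R4 = 29020 Ω as a load on stage 1's tap.
Stage 1's lower leg becomes R2‖(R3+R4) = 5509 Ω, so V_mid = 6.34 × 5509/9409 = 3.712 V.
Stage 2 is itself unloaded: V_out = V_mid × R4/(R3+R4) = 3.712 × 28800/29020 = 3.68 V.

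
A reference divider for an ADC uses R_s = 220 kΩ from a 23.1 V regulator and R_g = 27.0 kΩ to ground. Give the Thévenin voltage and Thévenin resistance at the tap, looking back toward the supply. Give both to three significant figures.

V_th is the open-circuit tap voltage: 23.1 × 27.0/(220 + 27.0) = 2.53 V.
With the supply zeroed, R_s and R_g appear in parallel from the tap: R_th = R_s‖R_g = (220 × 27.0)/247.0 = 24.0 kΩ.

V_th = 2.53 V, R_th = 24.0 kΩ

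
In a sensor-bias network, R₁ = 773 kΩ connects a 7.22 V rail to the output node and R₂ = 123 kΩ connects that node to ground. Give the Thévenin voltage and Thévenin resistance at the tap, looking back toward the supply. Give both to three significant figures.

V_th is the open-circuit tap voltage: 7.22 × 123/(773 + 123) = 0.991 V.
With the supply zeroed, R₁ and R₂ appear in parallel from the tap: R_th = R₁‖R₂ = (773 × 123)/896.0 = 106 kΩ.

V_th = 0.991 V, R_th = 106 kΩ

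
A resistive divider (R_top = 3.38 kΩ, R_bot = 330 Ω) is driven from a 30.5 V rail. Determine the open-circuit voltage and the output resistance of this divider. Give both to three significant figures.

V_th = 2.71 V, R_th = 301 Ω

V_th is the open-circuit tap voltage: 30.5 × 330/(3380 + 330) = 2.71 V.
With the supply zeroed, R_top and R_bot appear in parallel from the tap: R_th = R_top‖R_bot = (3380 × 330)/3710 = 301 Ω.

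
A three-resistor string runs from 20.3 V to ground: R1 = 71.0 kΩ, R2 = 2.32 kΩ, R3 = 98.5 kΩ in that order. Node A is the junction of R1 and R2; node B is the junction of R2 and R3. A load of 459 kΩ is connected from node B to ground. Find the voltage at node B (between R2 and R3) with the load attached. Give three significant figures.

V ≈ 10.7 V

At node B, R3 is in parallel with the load: R3‖R_L = 81.10 kΩ.
Below node A the resistance is R2 + (R3‖R_L) = 83.42 kΩ, so V_A = 20.3 × 83.42/154.4 = 10.97 V.
Then V_B = V_A × (R3‖R_L)/(R2 + R3‖R_L) = 10.97 × 81.10/83.42 = 10.7 V.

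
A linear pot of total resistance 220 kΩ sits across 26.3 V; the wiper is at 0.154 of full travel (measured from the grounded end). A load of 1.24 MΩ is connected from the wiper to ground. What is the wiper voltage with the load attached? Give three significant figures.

The wiper splits the pot into (1−α)R = 186.1 kΩ above and αR = 33.88 kΩ below.
Lower section ‖ load = 32.98 kΩ.
V_wiper = 26.3 × 32.98/(186.1 + 32.98) = 3.96 V.

V ≈ 3.96 V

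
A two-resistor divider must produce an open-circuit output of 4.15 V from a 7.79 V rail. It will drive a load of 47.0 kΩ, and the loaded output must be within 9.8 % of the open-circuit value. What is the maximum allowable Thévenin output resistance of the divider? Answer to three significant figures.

R_th ≤ 5.11 kΩ

Loading drop = R_th/(R_th + R_L) ≤ 0.0980, so R_th ≤ R_L · ε/(1−ε) = 47.0 kΩ × 0.0980/0.9020 = 5.11 kΩ.
(Any R1, R2 with R2/(R1+R2) = 0.533 and R1‖R2 ≤ 5.11 kΩ will meet the spec.)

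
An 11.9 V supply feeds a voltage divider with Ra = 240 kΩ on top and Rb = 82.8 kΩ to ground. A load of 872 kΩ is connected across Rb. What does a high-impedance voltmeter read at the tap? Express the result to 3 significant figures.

V_out ≈ 2.85 V

The load sits in parallel with Rb: Rb‖R_L = (82.8 × 872) / (82.8 + 872) = 75.62 kΩ.
V_out = 11.9 × 75.62 / (240 + 75.62) = 11.9 × 75.62/315.6 = 2.85 V.
(Unloaded it would have been 3.05 V.)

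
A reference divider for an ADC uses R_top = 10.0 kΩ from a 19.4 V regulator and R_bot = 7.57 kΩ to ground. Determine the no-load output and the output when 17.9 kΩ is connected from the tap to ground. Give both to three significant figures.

Unloaded: 8.36 V; loaded: 6.74 V

Open-circuit: V = 19.4 × 7.57/(10.0 + 7.57) = 8.36 V.
With the load, R_bot becomes R_bot‖R_L = 5.320 kΩ, so V = 19.4 × 5.320/15.32 = 6.74 V.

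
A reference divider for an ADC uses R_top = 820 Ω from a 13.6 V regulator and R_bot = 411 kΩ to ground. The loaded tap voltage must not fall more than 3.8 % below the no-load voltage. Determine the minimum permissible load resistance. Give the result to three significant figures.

R_L(min) ≈ 20.7 kΩ

Output resistance R_th = R_top‖R_bot = (820 × 411000)/411800 = 818.4 Ω.
The fractional drop is R_th/(R_th + R_L); requiring this ≤ 0.0380 gives R_L ≥ R_th(1/0.0380 − 1) = 818.4 × 25.32 = 20.7 kΩ.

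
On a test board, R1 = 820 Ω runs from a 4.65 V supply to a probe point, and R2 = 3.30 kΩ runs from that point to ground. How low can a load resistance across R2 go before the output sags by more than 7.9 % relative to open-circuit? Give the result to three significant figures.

R_L(min) ≈ 7.66 kΩ

Output resistance R_th = R1‖R2 = (820 × 3300)/4120 = 656.8 Ω.
The fractional drop is R_th/(R_th + R_L); requiring this ≤ 0.0790 gives R_L ≥ R_th(1/0.0790 − 1) = 656.8 × 11.66 = 7.66 kΩ.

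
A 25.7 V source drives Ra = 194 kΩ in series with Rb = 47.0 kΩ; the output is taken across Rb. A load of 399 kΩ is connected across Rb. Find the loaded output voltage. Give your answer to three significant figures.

V_out ≈ 4.58 V

The load sits in parallel with Rb: Rb‖R_L = (47.0 × 399) / (47.0 + 399) = 42.05 kΩ.
V_out = 25.7 × 42.05 / (194 + 42.05) = 25.7 × 42.05/236.0 = 4.58 V.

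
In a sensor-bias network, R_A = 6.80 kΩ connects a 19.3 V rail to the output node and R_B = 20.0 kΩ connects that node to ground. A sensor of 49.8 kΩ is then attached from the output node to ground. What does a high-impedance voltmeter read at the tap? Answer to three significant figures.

V_out ≈ 13.1 V

The load sits in parallel with R_B: R_B‖R_L = (20.0 × 49.8) / (20.0 + 49.8) = 14.27 kΩ.
V_out = 19.3 × 14.27 / (6.80 + 14.27) = 19.3 × 14.27/21.07 = 13.1 V.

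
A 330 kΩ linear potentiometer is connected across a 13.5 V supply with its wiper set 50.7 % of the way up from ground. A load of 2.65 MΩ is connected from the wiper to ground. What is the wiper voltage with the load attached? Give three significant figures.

The wiper splits the pot into (1−α)R = 162.7 kΩ above and αR = 167.3 kΩ below.
Lower section ‖ load = 157.4 kΩ.
V_wiper = 13.5 × 157.4/(162.7 + 157.4) = 6.64 V.

V ≈ 6.64 V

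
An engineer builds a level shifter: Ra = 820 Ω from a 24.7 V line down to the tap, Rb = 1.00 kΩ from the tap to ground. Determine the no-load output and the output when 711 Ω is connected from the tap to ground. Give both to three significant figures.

Open-circuit: V = 24.7 × 1000/(820 + 1000) = 13.6 V.
With the load, Rb becomes Rb‖R_L = 415.5 Ω, so V = 24.7 × 415.5/1236 = 8.31 V.

Unloaded: 13.6 V; loaded: 8.31 V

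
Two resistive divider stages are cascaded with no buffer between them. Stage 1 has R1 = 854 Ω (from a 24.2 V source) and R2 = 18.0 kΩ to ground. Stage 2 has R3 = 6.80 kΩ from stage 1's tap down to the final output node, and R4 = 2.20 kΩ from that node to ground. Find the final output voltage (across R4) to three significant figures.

V_out ≈ 5.18 V

Stage 2 presents R3+R4 = 9000 Ω as a load on stage 1's tap.
Stage 1's lower leg becomes R2‖(R3+R4) = 6000 Ω, so V_mid = 24.2 × 6000/6854 = 21.18 V.
Stage 2 is itself unloaded: V_out = V_mid × R4/(R3+R4) = 21.18 × 2200/9000 = 5.18 V.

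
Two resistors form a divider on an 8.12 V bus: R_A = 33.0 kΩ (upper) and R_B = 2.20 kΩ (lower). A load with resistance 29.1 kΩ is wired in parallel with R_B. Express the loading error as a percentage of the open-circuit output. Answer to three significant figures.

6.62 %

The divider's output (Thévenin) resistance is R_A‖R_B = 2.062 kΩ.
Fractional drop under load = R_th/(R_th + R_L) = 2.062 / (2.062 + 29.1) = 0.06619.
So the output falls by 6.62 %.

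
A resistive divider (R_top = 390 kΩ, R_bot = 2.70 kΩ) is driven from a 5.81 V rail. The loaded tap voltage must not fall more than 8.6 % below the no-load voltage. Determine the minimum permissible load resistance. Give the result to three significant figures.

R_L(min) ≈ 28.5 kΩ

Output resistance R_th = R_top‖R_bot = (390 × 2.70)/392.7 = 2.681 kΩ.
The fractional drop is R_th/(R_th + R_L); requiring this ≤ 0.0860 gives R_L ≥ R_th(1/0.0860 − 1) = 2.681 × 10.63 = 28.5 kΩ.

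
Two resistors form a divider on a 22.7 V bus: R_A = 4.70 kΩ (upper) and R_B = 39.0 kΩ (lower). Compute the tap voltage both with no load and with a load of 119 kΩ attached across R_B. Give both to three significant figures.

Open-circuit: V = 22.7 × 39.0/(4.70 + 39.0) = 20.3 V.
With the load, R_B becomes R_B‖R_L = 29.37 kΩ, so V = 22.7 × 29.37/34.07 = 19.6 V.

Unloaded: 20.3 V; loaded: 19.6 V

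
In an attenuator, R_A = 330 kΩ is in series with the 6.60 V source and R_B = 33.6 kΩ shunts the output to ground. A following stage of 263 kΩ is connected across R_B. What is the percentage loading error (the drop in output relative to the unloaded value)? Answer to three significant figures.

10.4 %

The divider's output (Thévenin) resistance is R_A‖R_B = 30.50 kΩ.
Fractional drop under load = R_th/(R_th + R_L) = 30.50 / (30.50 + 263) = 0.1039.
So the output falls by 10.4 %.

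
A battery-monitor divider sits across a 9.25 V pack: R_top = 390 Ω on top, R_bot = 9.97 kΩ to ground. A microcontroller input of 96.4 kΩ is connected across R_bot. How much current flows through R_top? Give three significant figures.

I ≈ 0.981 mA

R_bot‖R_L = 9036 Ω, so the source sees R_top + R_bot‖R_L = 9426 Ω.
I = 9.25 V / 9426 Ω = 0.981 mA.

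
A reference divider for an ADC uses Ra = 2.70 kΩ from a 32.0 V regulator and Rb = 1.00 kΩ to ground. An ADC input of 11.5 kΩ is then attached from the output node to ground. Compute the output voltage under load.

The load sits in parallel with Rb: Rb‖R_L = (1.00 × 11.5) / (1.00 + 11.5) = 0.9200 kΩ.
V_out = 32.0 × 0.9200 / (2.70 + 0.9200) = 32.0 × 0.9200/3.620 = 8.13 V.
(Unloaded it would have been 8.65 V.)

V_out ≈ 8.13 V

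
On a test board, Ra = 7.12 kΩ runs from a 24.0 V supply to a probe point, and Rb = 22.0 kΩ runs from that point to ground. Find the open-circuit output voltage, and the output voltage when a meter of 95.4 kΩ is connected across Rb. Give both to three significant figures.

Unloaded: 18.1 V; loaded: 17.2 V

Open-circuit: V = 24.0 × 22.0/(7.12 + 22.0) = 18.1 V.
With the load, Rb becomes Rb‖R_L = 17.88 kΩ, so V = 24.0 × 17.88/25.00 = 17.2 V.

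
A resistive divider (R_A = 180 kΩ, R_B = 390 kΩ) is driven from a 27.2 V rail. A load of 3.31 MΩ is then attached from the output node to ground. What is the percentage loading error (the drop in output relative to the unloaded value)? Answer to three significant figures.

3.59 %

The divider's output (Thévenin) resistance is R_A‖R_B = 123.2 kΩ.
Fractional drop under load = R_th/(R_th + R_L) = 123.2 / (123.2 + 3310) = 0.03587.
So the output falls by 3.59 %.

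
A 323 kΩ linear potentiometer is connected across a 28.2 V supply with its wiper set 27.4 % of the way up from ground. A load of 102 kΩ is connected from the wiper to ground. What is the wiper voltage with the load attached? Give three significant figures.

V ≈ 4.74 V

The wiper splits the pot into (1−α)R = 234.5 kΩ above and αR = 88.50 kΩ below.
Lower section ‖ load = 47.39 kΩ.
V_wiper = 28.2 × 47.39/(234.5 + 47.39) = 4.74 V.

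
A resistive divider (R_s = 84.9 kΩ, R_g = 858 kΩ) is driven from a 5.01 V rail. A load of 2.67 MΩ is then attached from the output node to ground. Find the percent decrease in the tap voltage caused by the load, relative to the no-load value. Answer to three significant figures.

2.81 %

The divider's output (Thévenin) resistance is R_s‖R_g = 77.26 kΩ.
Fractional drop under load = R_th/(R_th + R_L) = 77.26 / (77.26 + 2670) = 0.02812.
So the output falls by 2.81 %.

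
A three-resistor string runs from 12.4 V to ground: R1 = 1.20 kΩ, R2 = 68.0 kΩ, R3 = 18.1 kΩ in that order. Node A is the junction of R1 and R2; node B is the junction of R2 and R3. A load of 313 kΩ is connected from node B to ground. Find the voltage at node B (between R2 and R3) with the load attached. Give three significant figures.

At node B, R3 is in parallel with the load: R3‖R_L = 17.11 kΩ.
Below node A the resistance is R2 + (R3‖R_L) = 85.11 kΩ, so V_A = 12.4 × 85.11/86.31 = 12.23 V.
Then V_B = V_A × (R3‖R_L)/(R2 + R3‖R_L) = 12.23 × 17.11/85.11 = 2.46 V.

V ≈ 2.46 V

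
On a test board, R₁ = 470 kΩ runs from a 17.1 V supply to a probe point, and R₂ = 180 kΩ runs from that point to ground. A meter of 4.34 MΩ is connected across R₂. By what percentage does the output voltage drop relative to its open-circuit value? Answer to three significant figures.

2.91 %

The divider's output (Thévenin) resistance is R₁‖R₂ = 130.2 kΩ.
Fractional drop under load = R_th/(R_th + R_L) = 130.2 / (130.2 + 4340) = 0.02912.
So the output falls by 2.91 %.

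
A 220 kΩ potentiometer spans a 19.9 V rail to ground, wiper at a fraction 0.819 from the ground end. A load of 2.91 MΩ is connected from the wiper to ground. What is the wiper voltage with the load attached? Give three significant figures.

V ≈ 16.1 V

The wiper splits the pot into (1−α)R = 39.82 kΩ above and αR = 180.2 kΩ below.
Lower section ‖ load = 169.7 kΩ.
V_wiper = 19.9 × 169.7/(39.82 + 169.7) = 16.1 V.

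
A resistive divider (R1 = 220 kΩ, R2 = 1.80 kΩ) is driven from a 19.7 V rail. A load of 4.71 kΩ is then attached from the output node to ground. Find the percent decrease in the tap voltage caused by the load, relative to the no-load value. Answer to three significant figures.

Unloaded V = 19.7 × 1.80/221.8 = 0.1599 V.
Loaded: R2‖R_L = 1.302 kΩ, giving V = 19.7 × 1.302/221.3 = 0.1159 V.
Drop = (0.1599 − 0.1159) / 0.1599 = 27.5 %.

27.5 %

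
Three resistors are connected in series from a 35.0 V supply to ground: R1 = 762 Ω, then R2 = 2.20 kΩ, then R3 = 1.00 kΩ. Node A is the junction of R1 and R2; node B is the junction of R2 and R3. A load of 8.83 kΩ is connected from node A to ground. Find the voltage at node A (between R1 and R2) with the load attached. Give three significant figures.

V ≈ 26.4 V

Below node A the series string R2+R3 = 3200 Ω sits in parallel with the 8830 Ω load: 2349 Ω.
V_A = 35.0 × 2349/(762 + 2349) = 26.4 V.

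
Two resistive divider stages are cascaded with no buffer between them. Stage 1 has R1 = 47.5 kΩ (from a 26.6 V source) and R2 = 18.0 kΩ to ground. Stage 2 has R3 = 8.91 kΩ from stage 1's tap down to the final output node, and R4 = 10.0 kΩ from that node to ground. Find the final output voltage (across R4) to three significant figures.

Stage 2 presents R3+R4 = 18.91 kΩ as a load on stage 1's tap.
Stage 1's lower leg becomes R2‖(R3+R4) = 9.222 kΩ, so V_mid = 26.6 × 9.222/56.72 = 4.325 V.
Stage 2 is itself unloaded: V_out = V_mid × R4/(R3+R4) = 4.325 × 10.0/18.91 = 2.29 V.

V_out ≈ 2.29 V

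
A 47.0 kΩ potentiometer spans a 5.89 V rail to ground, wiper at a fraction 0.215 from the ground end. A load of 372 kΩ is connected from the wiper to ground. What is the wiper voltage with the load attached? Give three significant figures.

V ≈ 1.24 V

The wiper splits the pot into (1−α)R = 36.90 kΩ above and αR = 10.11 kΩ below.
Lower section ‖ load = 9.838 kΩ.
V_wiper = 5.89 × 9.838/(36.90 + 9.838) = 1.24 V.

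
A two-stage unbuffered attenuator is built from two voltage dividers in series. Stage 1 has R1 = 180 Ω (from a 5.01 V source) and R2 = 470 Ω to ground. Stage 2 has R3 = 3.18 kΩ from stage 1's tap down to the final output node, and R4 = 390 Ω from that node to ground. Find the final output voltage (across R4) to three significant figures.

V_out ≈ 0.382 V

Stage 2 presents R3+R4 = 3570 Ω as a load on stage 1's tap.
Stage 1's lower leg becomes R2‖(R3+R4) = 415.3 Ω, so V_mid = 5.01 × 415.3/595.3 = 3.495 V.
Stage 2 is itself unloaded: V_out = V_mid × R4/(R3+R4) = 3.495 × 390/3570 = 0.382 V.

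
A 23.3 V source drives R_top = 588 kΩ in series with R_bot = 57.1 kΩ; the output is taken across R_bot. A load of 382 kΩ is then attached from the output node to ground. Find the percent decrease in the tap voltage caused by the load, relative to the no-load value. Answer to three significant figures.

12.0 %

The divider's output (Thévenin) resistance is R_top‖R_bot = 52.05 kΩ.
Fractional drop under load = R_th/(R_th + R_L) = 52.05 / (52.05 + 382) = 0.1199.
So the output falls by 12.0 %.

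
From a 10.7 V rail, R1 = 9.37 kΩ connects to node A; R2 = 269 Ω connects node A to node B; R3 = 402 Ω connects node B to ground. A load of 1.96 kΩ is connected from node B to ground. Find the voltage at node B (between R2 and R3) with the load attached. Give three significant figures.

V ≈ 0.358 V

At node B, R3 is in parallel with the load: R3‖R_L = 333.6 Ω.
Below node A the resistance is R2 + (R3‖R_L) = 602.6 Ω, so V_A = 10.7 × 602.6/9973 = 0.6465 V.
Then V_B = V_A × (R3‖R_L)/(R2 + R3‖R_L) = 0.6465 × 333.6/602.6 = 0.358 V.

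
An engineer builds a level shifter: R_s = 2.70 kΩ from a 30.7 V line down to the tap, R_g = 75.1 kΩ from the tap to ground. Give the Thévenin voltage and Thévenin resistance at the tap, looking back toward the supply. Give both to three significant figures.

V_th is the open-circuit tap voltage: 30.7 × 75.1/(2.70 + 75.1) = 29.6 V.
With the supply zeroed, R_s and R_g appear in parallel from the tap: R_th = R_s‖R_g = (2.70 × 75.1)/77.80 = 2.61 kΩ.

V_th = 29.6 V, R_th = 2.61 kΩ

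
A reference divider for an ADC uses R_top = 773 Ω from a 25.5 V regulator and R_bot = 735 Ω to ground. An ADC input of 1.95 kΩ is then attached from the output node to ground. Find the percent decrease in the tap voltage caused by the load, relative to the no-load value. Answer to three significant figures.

The divider's output (Thévenin) resistance is R_top‖R_bot = 376.8 Ω.
Fractional drop under load = R_th/(R_th + R_L) = 376.8 / (376.8 + 1950) = 0.1619.
So the output falls by 16.2 %.

16.2 %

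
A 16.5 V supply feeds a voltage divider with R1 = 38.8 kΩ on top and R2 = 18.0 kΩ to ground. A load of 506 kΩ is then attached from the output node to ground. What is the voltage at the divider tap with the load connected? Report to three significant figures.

V_out ≈ 5.10 V

The load sits in parallel with R2: R2‖R_L = (18.0 × 506) / (18.0 + 506) = 17.38 kΩ.
V_out = 16.5 × 17.38 / (38.8 + 17.38) = 16.5 × 17.38/56.18 = 5.10 V.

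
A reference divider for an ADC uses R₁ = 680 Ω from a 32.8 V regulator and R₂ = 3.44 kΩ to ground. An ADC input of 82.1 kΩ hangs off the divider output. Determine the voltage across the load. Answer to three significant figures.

V_out ≈ 27.2 V

The load sits in parallel with R₂: R₂‖R_L = (3440 × 82100) / (3440 + 82100) = 3302 Ω.
V_out = 32.8 × 3302 / (680 + 3302) = 32.8 × 3302/3982 = 27.2 V.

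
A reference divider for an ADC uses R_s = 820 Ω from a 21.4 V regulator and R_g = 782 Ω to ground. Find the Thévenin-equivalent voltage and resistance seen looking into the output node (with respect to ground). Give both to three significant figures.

V_th is the open-circuit tap voltage: 21.4 × 782/(820 + 782) = 10.4 V.
With the supply zeroed, R_s and R_g appear in parallel from the tap: R_th = R_s‖R_g = (820 × 782)/1602 = 400 Ω.

V_th = 10.4 V, R_th = 400 Ω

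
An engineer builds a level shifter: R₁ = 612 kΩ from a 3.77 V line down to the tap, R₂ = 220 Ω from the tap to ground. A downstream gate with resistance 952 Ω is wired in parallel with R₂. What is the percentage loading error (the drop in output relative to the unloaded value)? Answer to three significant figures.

18.8 %

The divider's output (Thévenin) resistance is R₁‖R₂ = 219.9 Ω.
Fractional drop under load = R_th/(R_th + R_L) = 219.9 / (219.9 + 952) = 0.1877.
So the output falls by 18.8 %.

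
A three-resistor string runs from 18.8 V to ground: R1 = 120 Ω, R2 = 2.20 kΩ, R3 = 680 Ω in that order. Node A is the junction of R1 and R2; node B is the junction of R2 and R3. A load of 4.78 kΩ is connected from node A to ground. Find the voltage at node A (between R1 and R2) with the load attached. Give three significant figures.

V ≈ 17.6 V

Below node A the series string R2+R3 = 2880 Ω sits in parallel with the 4780 Ω load: 1797 Ω.
V_A = 18.8 × 1797/(120 + 1797) = 17.6 V.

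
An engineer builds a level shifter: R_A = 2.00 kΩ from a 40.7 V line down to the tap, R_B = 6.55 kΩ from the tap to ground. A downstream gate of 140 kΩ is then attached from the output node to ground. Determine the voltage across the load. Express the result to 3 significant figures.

The load sits in parallel with R_B: R_B‖R_L = (6.55 × 140) / (6.55 + 140) = 6.257 kΩ.
V_out = 40.7 × 6.257 / (2.00 + 6.257) = 40.7 × 6.257/8.257 = 30.8 V.
(Unloaded it would have been 31.2 V.)

V_out ≈ 30.8 V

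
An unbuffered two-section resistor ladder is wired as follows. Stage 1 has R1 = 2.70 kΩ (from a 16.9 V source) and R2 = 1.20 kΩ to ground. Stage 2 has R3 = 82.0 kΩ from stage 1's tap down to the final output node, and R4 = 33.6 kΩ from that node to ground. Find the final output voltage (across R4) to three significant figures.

Stage 2 presents R3+R4 = 115.6 kΩ as a load on stage 1's tap.
Stage 1's lower leg becomes R2‖(R3+R4) = 1.188 kΩ, so V_mid = 16.9 × 1.188/3.888 = 5.163 V.
Stage 2 is itself unloaded: V_out = V_mid × R4/(R3+R4) = 5.163 × 33.6/115.6 = 1.50 V.

V_out ≈ 1.50 V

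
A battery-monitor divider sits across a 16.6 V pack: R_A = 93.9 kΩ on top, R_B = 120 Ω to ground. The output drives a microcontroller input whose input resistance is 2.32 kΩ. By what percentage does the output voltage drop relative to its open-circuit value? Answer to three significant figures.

4.91 %

The divider's output (Thévenin) resistance is R_A‖R_B = 119.8 Ω.
Fractional drop under load = R_th/(R_th + R_L) = 119.8 / (119.8 + 2320) = 0.04912.
So the output falls by 4.91 %.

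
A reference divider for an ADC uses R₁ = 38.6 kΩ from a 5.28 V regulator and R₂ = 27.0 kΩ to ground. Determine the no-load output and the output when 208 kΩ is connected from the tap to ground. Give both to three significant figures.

Unloaded: 2.17 V; loaded: 2.02 V

Open-circuit: V = 5.28 × 27.0/(38.6 + 27.0) = 2.17 V.
With the load, R₂ becomes R₂‖R_L = 23.90 kΩ, so V = 5.28 × 23.90/62.50 = 2.02 V.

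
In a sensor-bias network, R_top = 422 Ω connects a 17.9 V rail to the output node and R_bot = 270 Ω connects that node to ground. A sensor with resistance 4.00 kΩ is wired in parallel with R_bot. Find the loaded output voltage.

The load sits in parallel with R_bot: R_bot‖R_L = (270 × 4000) / (270 + 4000) = 252.9 Ω.
V_out = 17.9 × 252.9 / (422 + 252.9) = 17.9 × 252.9/674.9 = 6.71 V.

V_out ≈ 6.71 V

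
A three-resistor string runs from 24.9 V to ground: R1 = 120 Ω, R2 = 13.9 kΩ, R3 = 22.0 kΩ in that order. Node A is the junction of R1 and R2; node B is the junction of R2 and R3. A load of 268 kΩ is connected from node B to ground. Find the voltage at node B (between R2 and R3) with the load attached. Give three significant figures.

V ≈ 14.7 V

At node B, R3 is in parallel with the load: R3‖R_L = 20330 Ω.
Below node A the resistance is R2 + (R3‖R_L) = 34230 Ω, so V_A = 24.9 × 34230/34350 = 24.81 V.
Then V_B = V_A × (R3‖R_L)/(R2 + R3‖R_L) = 24.81 × 20330/34230 = 14.7 V.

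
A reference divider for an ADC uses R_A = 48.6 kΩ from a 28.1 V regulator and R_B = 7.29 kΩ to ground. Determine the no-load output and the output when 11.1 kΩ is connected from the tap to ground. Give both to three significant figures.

Unloaded: 3.67 V; loaded: 2.33 V

Open-circuit: V = 28.1 × 7.29/(48.6 + 7.29) = 3.67 V.
With the load, R_B becomes R_B‖R_L = 4.400 kΩ, so V = 28.1 × 4.400/53.00 = 2.33 V.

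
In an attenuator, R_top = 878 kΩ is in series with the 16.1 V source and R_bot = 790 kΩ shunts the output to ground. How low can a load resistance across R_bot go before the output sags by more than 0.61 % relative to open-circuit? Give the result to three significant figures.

R_L(min) ≈ 67.8 MΩ

Output resistance R_th = R_top‖R_bot = (878 × 790)/1668 = 415.8 kΩ.
The fractional drop is R_th/(R_th + R_L); requiring this ≤ 0.00610 gives R_L ≥ R_th(1/0.00610 − 1) = 415.8 × 162.9 = 67.8 MΩ.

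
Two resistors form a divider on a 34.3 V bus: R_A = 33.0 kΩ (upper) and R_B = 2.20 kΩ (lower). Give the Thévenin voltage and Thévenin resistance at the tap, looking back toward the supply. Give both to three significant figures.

V_th is the open-circuit tap voltage: 34.3 × 2.20/(33.0 + 2.20) = 2.14 V.
With the supply zeroed, R_A and R_B appear in parallel from the tap: R_th = R_A‖R_B = (33.0 × 2.20)/35.20 = 2.06 kΩ.

V_th = 2.14 V, R_th = 2.06 kΩ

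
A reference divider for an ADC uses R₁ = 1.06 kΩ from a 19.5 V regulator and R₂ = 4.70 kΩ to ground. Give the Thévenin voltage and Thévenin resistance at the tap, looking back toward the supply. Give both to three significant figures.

V_th is the open-circuit tap voltage: 19.5 × 4.70/(1.06 + 4.70) = 15.9 V.
With the supply zeroed, R₁ and R₂ appear in parallel from the tap: R_th = R₁‖R₂ = (1.06 × 4.70)/5.760 = 865 Ω.

V_th = 15.9 V, R_th = 865 Ω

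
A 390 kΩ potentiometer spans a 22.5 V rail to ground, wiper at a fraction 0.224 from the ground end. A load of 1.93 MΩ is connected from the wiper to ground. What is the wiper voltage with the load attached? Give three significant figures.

The wiper splits the pot into (1−α)R = 302.6 kΩ above and αR = 87.36 kΩ below.
Lower section ‖ load = 83.58 kΩ.
V_wiper = 22.5 × 83.58/(302.6 + 83.58) = 4.87 V.

V ≈ 4.87 V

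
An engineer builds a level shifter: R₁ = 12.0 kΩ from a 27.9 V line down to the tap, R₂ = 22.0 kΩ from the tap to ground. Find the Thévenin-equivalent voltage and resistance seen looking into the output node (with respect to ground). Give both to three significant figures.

V_th = 18.1 V, R_th = 7.76 kΩ

V_th is the open-circuit tap voltage: 27.9 × 22.0/(12.0 + 22.0) = 18.1 V.
With the supply zeroed, R₁ and R₂ appear in parallel from the tap: R_th = R₁‖R₂ = (12.0 × 22.0)/34.00 = 7.76 kΩ.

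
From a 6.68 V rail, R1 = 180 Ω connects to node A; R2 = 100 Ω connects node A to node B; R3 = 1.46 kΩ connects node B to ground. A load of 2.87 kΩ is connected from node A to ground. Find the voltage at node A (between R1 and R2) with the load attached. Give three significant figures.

V ≈ 5.67 V

Below node A the series string R2+R3 = 1560 Ω sits in parallel with the 2870 Ω load: 1011 Ω.
V_A = 6.68 × 1011/(180 + 1011) = 5.67 V.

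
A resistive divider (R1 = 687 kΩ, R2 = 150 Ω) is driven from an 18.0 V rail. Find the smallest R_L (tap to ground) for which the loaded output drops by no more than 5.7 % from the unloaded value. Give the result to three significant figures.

R_L(min) ≈ 2.48 kΩ

Output resistance R_th = R1‖R2 = (687000 × 150)/687200 = 150.0 Ω.
The fractional drop is R_th/(R_th + R_L); requiring this ≤ 0.0570 gives R_L ≥ R_th(1/0.0570 − 1) = 150.0 × 16.54 = 2.48 kΩ.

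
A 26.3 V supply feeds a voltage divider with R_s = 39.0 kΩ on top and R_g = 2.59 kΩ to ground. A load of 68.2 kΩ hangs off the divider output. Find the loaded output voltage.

V_out ≈ 1.58 V

The load sits in parallel with R_g: R_g‖R_L = (2.59 × 68.2) / (2.59 + 68.2) = 2.495 kΩ.
V_out = 26.3 × 2.495 / (39.0 + 2.495) = 26.3 × 2.495/41.50 = 1.58 V.
(Unloaded it would have been 1.64 V.)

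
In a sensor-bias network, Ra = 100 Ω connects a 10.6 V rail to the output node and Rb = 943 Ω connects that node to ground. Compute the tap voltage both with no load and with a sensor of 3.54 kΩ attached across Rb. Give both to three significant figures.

Unloaded: 9.58 V; loaded: 9.35 V

Open-circuit: V = 10.6 × 943/(100 + 943) = 9.58 V.
With the load, Rb becomes Rb‖R_L = 744.6 Ω, so V = 10.6 × 744.6/844.6 = 9.35 V.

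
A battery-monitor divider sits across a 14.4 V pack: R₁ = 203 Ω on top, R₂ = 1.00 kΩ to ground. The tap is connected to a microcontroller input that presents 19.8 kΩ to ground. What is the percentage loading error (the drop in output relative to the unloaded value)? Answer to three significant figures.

0.845 %

The divider's output (Thévenin) resistance is R₁‖R₂ = 168.7 Ω.
Fractional drop under load = R_th/(R_th + R_L) = 168.7 / (168.7 + 19800) = 0.008450.
So the output falls by 0.845 %.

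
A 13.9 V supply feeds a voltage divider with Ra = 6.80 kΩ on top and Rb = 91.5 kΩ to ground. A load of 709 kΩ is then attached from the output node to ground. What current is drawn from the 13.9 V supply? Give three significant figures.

I ≈ 0.158 mA

Rb‖R_L = 81.04 kΩ, so the source sees Ra + Rb‖R_L = 87.84 kΩ.
I = 13.9 V / 87.84 kΩ = 0.158 mA.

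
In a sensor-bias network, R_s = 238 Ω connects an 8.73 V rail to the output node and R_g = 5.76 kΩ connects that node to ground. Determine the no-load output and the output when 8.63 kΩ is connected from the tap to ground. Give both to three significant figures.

Unloaded: 8.38 V; loaded: 8.17 V

Open-circuit: V = 8.73 × 5760/(238 + 5760) = 8.38 V.
With the load, R_g becomes R_g‖R_L = 3454 Ω, so V = 8.73 × 3454/3692 = 8.17 V.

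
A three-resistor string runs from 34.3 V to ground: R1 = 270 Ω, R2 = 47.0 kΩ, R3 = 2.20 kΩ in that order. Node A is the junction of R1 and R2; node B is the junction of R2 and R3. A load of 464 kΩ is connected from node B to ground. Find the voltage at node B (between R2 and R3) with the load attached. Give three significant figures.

V ≈ 1.52 V

At node B, R3 is in parallel with the load: R3‖R_L = 2190 Ω.
Below node A the resistance is R2 + (R3‖R_L) = 49190 Ω, so V_A = 34.3 × 49190/49460 = 34.11 V.
Then V_B = V_A × (R3‖R_L)/(R2 + R3‖R_L) = 34.11 × 2190/49190 = 1.52 V.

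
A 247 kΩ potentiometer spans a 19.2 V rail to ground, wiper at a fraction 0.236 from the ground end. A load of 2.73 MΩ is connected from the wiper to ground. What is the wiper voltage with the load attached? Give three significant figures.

The wiper splits the pot into (1−α)R = 188.7 kΩ above and αR = 58.29 kΩ below.
Lower section ‖ load = 57.07 kΩ.
V_wiper = 19.2 × 57.07/(188.7 + 57.07) = 4.46 V.

V ≈ 4.46 V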